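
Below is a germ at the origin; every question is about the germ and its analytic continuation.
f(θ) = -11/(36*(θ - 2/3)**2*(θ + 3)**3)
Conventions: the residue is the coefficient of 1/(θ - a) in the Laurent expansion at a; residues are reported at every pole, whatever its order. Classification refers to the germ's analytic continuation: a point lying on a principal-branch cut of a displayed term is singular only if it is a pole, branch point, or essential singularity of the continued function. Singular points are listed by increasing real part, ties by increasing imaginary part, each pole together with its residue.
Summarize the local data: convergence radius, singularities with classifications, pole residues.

Radius of convergence at 0: 2/3.
At -3: a pole of order 3; residue -27/5324.
At 2/3: a pole of order 2; residue 27/5324.

Denominator factor (θ - 2/3)^2: pole of order 2 at 2/3, modulus 2/3.
Denominator factor (θ + 3)^3: pole of order 3 at -3, modulus 3.
The radius of convergence is the smallest modulus among the singular points: 2/3.
At the order-3 pole -3 set g(θ) = (θ - (-3))^3*f(θ) = -11/(36*(θ - 2/3)**2).
Order-3 pole: residue = g''(a)/2; g''(-3) = -27/2662, so the residue is -27/5324.
At the order-2 pole 2/3 set g(θ) = (θ - (2/3))^2*f(θ) = -11/(36*(θ + 3)**3).
Order-2 pole: residue = g'(a); g'(2/3) = 27/5324, so the residue is 27/5324.
List the singular points by increasing real part (a conjugate pair: the negative imaginary part first).


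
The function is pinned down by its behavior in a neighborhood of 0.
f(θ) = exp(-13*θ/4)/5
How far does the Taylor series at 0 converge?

The radius of convergence is infinite.

The factor exp(-13*θ/4) is entire and contributes no finite singular point.
The polynomial part has no poles.
No finite singular points: the Taylor series at 0 converges everywhere.


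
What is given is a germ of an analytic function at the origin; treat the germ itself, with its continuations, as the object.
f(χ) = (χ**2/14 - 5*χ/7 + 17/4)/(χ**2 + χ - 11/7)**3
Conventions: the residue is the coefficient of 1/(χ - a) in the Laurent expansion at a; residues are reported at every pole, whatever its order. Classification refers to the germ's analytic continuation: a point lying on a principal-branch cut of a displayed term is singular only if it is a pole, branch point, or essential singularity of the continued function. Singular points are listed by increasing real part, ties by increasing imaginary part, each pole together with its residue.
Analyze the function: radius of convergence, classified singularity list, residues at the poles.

Denominator factor (χ**2 + χ - 11/7)^3: discriminant 51/7, real irrational roots -1/2 + (1/14)*sqrt(357) and -1/2 - (1/14)*sqrt(357); poles of order 3, moduli -1/2 + (1/14)*sqrt(357) and 1/2 + (1/14)*sqrt(357).
The radius of convergence is the smallest modulus among the singular points: -1/2 + (1/14)*sqrt(357).
The factor χ**2 + χ - 11/7 splits as (χ - a)(χ - a') with a = -1/2 - (1/14)*sqrt(357), a' = -1/2 + (1/14)*sqrt(357). At the order-3 pole a set g(χ) = (χ - a)^3*f(χ) = [χ**2/14 - 5*χ/7 + 17/4] / (χ - a')^3.
Order-3 pole: residue = g''(a)/2; g''(-1/2 - (1/14)*sqrt(357)) = -(898/44217)*sqrt(357), so the residue is -(449/44217)*sqrt(357).
The factor χ**2 + χ - 11/7 splits as (χ - a)(χ - a') with a = -1/2 + (1/14)*sqrt(357), a' = -1/2 - (1/14)*sqrt(357). At the order-3 pole a set g(χ) = (χ - a)^3*f(χ) = [χ**2/14 - 5*χ/7 + 17/4] / (χ - a')^3.
Order-3 pole: residue = g''(a)/2; g''(-1/2 + (1/14)*sqrt(357)) = (898/44217)*sqrt(357), so the residue is (449/44217)*sqrt(357).
List the singular points by increasing real part (a conjugate pair: the negative imaginary part first).

Radius of convergence at 0: -1/2 + (1/14)*sqrt(357).
At -1/2 - (1/14)*sqrt(357): a pole of order 3; residue -(449/44217)*sqrt(357).
At -1/2 + (1/14)*sqrt(357): a pole of order 3; residue (449/44217)*sqrt(357).


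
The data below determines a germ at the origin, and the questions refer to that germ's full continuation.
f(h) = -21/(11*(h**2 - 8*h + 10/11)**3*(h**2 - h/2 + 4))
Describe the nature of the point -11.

Denominator factors: h**2 - 8*h + 10/11 = 2309/11 at h = -11; h**2 - h/2 + 4 = 261/2 at h = -11 — none vanishes.
So the germ continues analytically to -11.

The point is a regular point.


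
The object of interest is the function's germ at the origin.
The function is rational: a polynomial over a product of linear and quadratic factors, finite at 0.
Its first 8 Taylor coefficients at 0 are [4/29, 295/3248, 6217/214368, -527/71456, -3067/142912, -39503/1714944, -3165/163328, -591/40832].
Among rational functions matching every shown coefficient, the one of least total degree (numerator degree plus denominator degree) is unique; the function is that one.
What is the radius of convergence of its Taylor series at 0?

No rational of total degree below 5 reproduces all 8 coefficients; solving the [2/3] Pade equations on them gives f(θ) = (θ**2/33 + 13*θ/14 - 32/29)/(θ - 2)**3, whose expansion matches every shown term.
Denominator factor (θ - 2)^3: pole of order 3 at 2, modulus 2.
The radius of convergence is the smallest modulus among the singular points: 2.

The radius of convergence is 2.


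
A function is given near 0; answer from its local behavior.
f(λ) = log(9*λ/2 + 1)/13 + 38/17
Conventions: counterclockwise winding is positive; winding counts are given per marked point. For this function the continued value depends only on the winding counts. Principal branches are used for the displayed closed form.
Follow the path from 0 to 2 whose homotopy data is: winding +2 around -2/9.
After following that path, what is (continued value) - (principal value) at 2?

The rational part is single-valued and drops out of the difference; each branch term changes only by its own monodromy.
(1/13)*log(1 - λ/(-2/9)): each positive loop around -2/9 adds 2*pi*i to the log, so winding +2 contributes (1/13)*(2)*2*pi*i = (4/13)*pi*i.
Summing the contributions at λ = 2 gives (4/13)*pi*i.

Continued minus principal equals (4/13)*pi*i.


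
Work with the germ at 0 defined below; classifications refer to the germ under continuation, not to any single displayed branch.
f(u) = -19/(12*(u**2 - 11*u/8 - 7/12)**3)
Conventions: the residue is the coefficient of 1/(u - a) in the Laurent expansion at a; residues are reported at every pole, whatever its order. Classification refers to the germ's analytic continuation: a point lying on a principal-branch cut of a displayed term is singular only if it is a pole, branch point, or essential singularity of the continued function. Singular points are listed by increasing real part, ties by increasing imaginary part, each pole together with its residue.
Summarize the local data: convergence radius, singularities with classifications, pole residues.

Radius of convergence at 0: -11/16 + (1/48)*sqrt(2433).
At 11/16 - (1/48)*sqrt(2433): a pole of order 3; residue (2801664/533411731)*sqrt(2433).
At 11/16 + (1/48)*sqrt(2433): a pole of order 3; residue -(2801664/533411731)*sqrt(2433).

Denominator factor (u**2 - 11*u/8 - 7/12)^3: discriminant 811/192, real irrational roots 11/16 + (1/48)*sqrt(2433) and 11/16 - (1/48)*sqrt(2433); poles of order 3, moduli 11/16 + (1/48)*sqrt(2433) and -11/16 + (1/48)*sqrt(2433).
The radius of convergence is the smallest modulus among the singular points: -11/16 + (1/48)*sqrt(2433).
The factor u**2 - 11*u/8 - 7/12 splits as (u - a)(u - a') with a = 11/16 - (1/48)*sqrt(2433), a' = 11/16 + (1/48)*sqrt(2433). At the order-3 pole a set g(u) = (u - a)^3*f(u) = [-19/12] / (u - a')^3.
Order-3 pole: residue = g''(a)/2; g''(11/16 - (1/48)*sqrt(2433)) = (5603328/533411731)*sqrt(2433), so the residue is (2801664/533411731)*sqrt(2433).
The factor u**2 - 11*u/8 - 7/12 splits as (u - a)(u - a') with a = 11/16 + (1/48)*sqrt(2433), a' = 11/16 - (1/48)*sqrt(2433). At the order-3 pole a set g(u) = (u - a)^3*f(u) = [-19/12] / (u - a')^3.
Order-3 pole: residue = g''(a)/2; g''(11/16 + (1/48)*sqrt(2433)) = -(5603328/533411731)*sqrt(2433), so the residue is -(2801664/533411731)*sqrt(2433).
List the singular points by increasing real part (a conjugate pair: the negative imaginary part first).


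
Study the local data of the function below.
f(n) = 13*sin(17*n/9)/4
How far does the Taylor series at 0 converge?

The radius of convergence is infinite.

The factor sin(17*n/9) is entire and contributes no finite singular point.
The polynomial part has no poles.
No finite singular points: the Taylor series at 0 converges everywhere.


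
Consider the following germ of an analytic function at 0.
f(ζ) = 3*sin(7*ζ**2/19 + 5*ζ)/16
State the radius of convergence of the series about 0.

The factor -sin(7*ζ**2/19 + 5*ζ) is entire and contributes no finite singular point.
The polynomial part has no poles.
No finite singular points: the Taylor series at 0 converges everywhere.

The radius of convergence is infinite.


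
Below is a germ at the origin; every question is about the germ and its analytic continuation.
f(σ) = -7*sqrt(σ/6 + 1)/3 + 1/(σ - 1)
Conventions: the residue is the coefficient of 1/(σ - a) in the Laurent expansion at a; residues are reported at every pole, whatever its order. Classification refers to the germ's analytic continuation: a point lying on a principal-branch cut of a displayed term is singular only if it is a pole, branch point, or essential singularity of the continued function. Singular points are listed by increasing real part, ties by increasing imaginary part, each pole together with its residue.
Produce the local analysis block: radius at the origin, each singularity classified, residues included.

Radius of convergence at 0: 1.
At -6: an algebraic (square-root) branch point.
At 1: a pole of order 1; residue 1.

Denominator factor (σ - 1): pole of order 1 at 1, modulus 1.
Branch term (-7/3)*sqrt(1 - σ/(-6)): its argument vanishes at σ = -6, a square-root branch point, modulus 6.
The radius of convergence is the smallest modulus among the singular points: 1.
The branch term is analytic at 1 and contributes nothing to the residue; only the rational part matters.
At the order-1 pole 1 set g(σ) = (σ - (1))*(rational part) = 1.
Simple pole: residue = g(a) at a = 1, which is 1.
List the singular points by increasing real part (a conjugate pair: the negative imaginary part first).


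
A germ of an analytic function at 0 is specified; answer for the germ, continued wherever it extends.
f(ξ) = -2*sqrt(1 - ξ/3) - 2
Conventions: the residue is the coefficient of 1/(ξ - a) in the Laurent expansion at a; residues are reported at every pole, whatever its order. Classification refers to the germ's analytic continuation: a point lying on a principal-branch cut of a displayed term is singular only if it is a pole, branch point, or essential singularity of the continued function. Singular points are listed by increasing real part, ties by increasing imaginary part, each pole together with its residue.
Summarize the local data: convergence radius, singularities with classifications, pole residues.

Radius of convergence at 0: 3.
At 3: an algebraic (square-root) branch point.

Branch term (-2)*sqrt(1 - ξ/(3)): its argument vanishes at ξ = 3, a square-root branch point, modulus 3.
The radius of convergence is the smallest modulus among the singular points: 3.


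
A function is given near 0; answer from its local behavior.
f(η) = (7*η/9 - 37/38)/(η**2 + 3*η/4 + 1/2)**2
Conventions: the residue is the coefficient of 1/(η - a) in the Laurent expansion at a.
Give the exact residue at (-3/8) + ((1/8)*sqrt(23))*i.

The factor η**2 + 3*η/4 + 1/2 splits as (η - a)(η - a') with a = (-3/8) + ((1/8)*sqrt(23))*i, a' = (-3/8) - ((1/8)*sqrt(23))*i. At the order-2 pole a set g(η) = (η - a)^2*f(η) = [7*η/9 - 37/38] / (η - a')^2.
Order-2 pole: residue = g'(a); g'((-3/8) + ((1/8)*sqrt(23))*i) = ((9232/30153)*sqrt(23))*i, so the residue is ((9232/30153)*sqrt(23))*i.

The residue is ((9232/30153)*sqrt(23))*i.


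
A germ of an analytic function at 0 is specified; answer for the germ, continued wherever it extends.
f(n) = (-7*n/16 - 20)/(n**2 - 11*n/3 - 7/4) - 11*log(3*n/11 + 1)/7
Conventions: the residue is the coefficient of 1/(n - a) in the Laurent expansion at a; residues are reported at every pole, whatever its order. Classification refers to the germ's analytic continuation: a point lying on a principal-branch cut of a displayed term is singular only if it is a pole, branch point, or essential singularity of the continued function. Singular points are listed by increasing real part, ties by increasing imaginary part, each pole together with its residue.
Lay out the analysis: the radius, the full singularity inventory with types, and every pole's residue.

Denominator factor (n**2 - 11*n/3 - 7/4): discriminant 184/9, real irrational roots 11/6 + (1/3)*sqrt(46) and 11/6 - (1/3)*sqrt(46); poles of order 1, moduli 11/6 + (1/3)*sqrt(46) and -11/6 + (1/3)*sqrt(46).
Branch term (-11/7)*log(1 - n/(-11/3)): its argument vanishes at n = -11/3, a logarithmic branch point, modulus 11/3.
The radius of convergence is the smallest modulus among the singular points: -11/6 + (1/3)*sqrt(46).
The branch term is analytic at 11/6 - (1/3)*sqrt(46) and contributes nothing to the residue; only the rational part matters.
The factor n**2 - 11*n/3 - 7/4 splits as (n - a)(n - a') with a = 11/6 - (1/3)*sqrt(46), a' = 11/6 + (1/3)*sqrt(46). At the order-1 pole a set g(n) = (n - a)*(rational part) = [-7*n/16 - 20] / (n - a').
Simple pole: residue = g(a) at a = 11/6 - (1/3)*sqrt(46), which is -7/32 + (1997/2944)*sqrt(46).
The branch term is analytic at 11/6 + (1/3)*sqrt(46) and contributes nothing to the residue; only the rational part matters.
The factor n**2 - 11*n/3 - 7/4 splits as (n - a)(n - a') with a = 11/6 + (1/3)*sqrt(46), a' = 11/6 - (1/3)*sqrt(46). At the order-1 pole a set g(n) = (n - a)*(rational part) = [-7*n/16 - 20] / (n - a').
Simple pole: residue = g(a) at a = 11/6 + (1/3)*sqrt(46), which is -7/32 - (1997/2944)*sqrt(46).
List the singular points by increasing real part (a conjugate pair: the negative imaginary part first).

Radius of convergence at 0: -11/6 + (1/3)*sqrt(46).
At -11/3: a logarithmic branch point.
At 11/6 - (1/3)*sqrt(46): a pole of order 1; residue -7/32 + (1997/2944)*sqrt(46).
At 11/6 + (1/3)*sqrt(46): a pole of order 1; residue -7/32 - (1997/2944)*sqrt(46).


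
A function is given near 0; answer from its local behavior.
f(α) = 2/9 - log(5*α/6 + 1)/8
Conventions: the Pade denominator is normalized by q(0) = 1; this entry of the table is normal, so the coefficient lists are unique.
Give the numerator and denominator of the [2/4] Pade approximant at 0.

Taylor coefficients needed (expand at 0): a_0 = 2/9, a_1 = -5/48, a_2 = 25/576, a_3 = -125/5184, a_4 = 625/41472, a_5 = -625/62208, a_6 = 15625/2239488.
Write the denominator as Q(α) = 1 + q1*α + q2*α^2 + q3*α^3 + q4*α^4. Requiring Q*f - P = O(α^7) with deg P <= 2 kills the coefficients of α^3..α^6 in Q*f:
  α^3: a_3 + q1*a_2 + q2*a_1 + q3*a_0 = 0, i.e. -125/5184 + (25/576)*q1 + (-5/48)*q2 + (2/9)*q3 = 0.
  α^4: a_4 + q1*a_3 + q2*a_2 + q3*a_1 + q4*a_0 = 0, i.e. 625/41472 + (-125/5184)*q1 + (25/576)*q2 + (-5/48)*q3 + (2/9)*q4 = 0.
  α^5: a_5 + q1*a_4 + q2*a_3 + q3*a_2 + q4*a_1 = 0, i.e. -625/62208 + (625/41472)*q1 + (-125/5184)*q2 + (25/576)*q3 + (-5/48)*q4 = 0.
  α^6: a_6 + q1*a_5 + q2*a_4 + q3*a_3 + q4*a_2 = 0, i.e. 15625/2239488 + (-625/62208)*q1 + (625/41472)*q2 + (-125/5184)*q3 + (25/576)*q4 = 0.
Solving this linear system: q1 = 1715/1746, q2 = 1295/6984, q3 = 25/6984, q4 = 2125/502848.
The numerator is Q*f truncated at degree 2: P0 = a_0 = 2/9; P1 = a_1 + q1*a_0 = 14345/125712; P2 = a_2 + q1*a_1 + q2*a_0 = -8905/502848.

The Pade approximant has numerator coefficients [2/9, 14345/125712, -8905/502848]; denominator coefficients [1, 1715/1746, 1295/6984, 25/6984, 2125/502848].


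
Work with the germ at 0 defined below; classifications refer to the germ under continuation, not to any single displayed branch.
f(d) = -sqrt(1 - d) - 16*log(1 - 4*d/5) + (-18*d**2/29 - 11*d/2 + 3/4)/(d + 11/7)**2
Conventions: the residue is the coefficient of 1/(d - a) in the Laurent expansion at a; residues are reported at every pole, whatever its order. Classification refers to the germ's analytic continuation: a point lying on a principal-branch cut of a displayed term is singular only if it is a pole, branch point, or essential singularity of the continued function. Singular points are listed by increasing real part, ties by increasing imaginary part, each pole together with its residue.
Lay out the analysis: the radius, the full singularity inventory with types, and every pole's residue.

Radius of convergence at 0: 1.
At -11/7: a pole of order 2; residue -1441/406.
At 1: an algebraic (square-root) branch point.
At 5/4: a logarithmic branch point.

Denominator factor (d + 11/7)^2: pole of order 2 at -11/7, modulus 11/7.
Branch term (-1)*sqrt(1 - d/(1)): its argument vanishes at d = 1, a square-root branch point, modulus 1.
Branch term (-16)*log(1 - d/(5/4)): its argument vanishes at d = 5/4, a logarithmic branch point, modulus 5/4.
The radius of convergence is the smallest modulus among the singular points: 1.
The branch terms are analytic at -11/7 and contribute nothing to the residue; only the rational part matters.
At the order-2 pole -11/7 set g(d) = (d - (-11/7))^2*(rational part) = -18*d**2/29 - 11*d/2 + 3/4.
Order-2 pole: residue = g'(a); g'(-11/7) = -1441/406, so the residue is -1441/406.
List the singular points by increasing real part (a conjugate pair: the negative imaginary part first).


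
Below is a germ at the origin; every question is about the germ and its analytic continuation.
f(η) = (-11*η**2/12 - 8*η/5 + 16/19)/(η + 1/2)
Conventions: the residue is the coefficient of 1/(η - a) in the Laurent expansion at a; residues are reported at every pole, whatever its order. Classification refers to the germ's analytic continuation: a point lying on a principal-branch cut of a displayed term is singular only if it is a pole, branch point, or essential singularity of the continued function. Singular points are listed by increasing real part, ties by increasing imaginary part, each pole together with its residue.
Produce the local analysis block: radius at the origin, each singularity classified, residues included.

Denominator factor (η + 1/2): pole of order 1 at -1/2, modulus 1/2.
The radius of convergence is the smallest modulus among the singular points: 1/2.
At the order-1 pole -1/2 set g(η) = (η - (-1/2))*f(η) = -11*η**2/12 - 8*η/5 + 16/19.
Simple pole: residue = g(a) at a = -1/2, which is 6443/4560.

Radius of convergence at 0: 1/2.
At -1/2: a pole of order 1; residue 6443/4560.


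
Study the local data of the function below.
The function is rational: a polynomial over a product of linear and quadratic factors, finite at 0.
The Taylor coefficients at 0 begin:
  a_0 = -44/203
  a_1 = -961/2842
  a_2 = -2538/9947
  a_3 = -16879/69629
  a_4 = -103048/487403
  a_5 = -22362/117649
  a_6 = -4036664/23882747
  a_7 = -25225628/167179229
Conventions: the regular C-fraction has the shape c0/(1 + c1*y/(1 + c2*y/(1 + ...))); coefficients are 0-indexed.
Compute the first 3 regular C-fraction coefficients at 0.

The regular C-fraction coefficients are [-44/203, -961/616, 68119/84568].

Taylor coefficients (read off): a_0 = -44/203, a_1 = -961/2842, a_2 = -2538/9947.
c0 = a_0 = -44/203. Peel one level at a time: if S = 1 + c*y/S' with S'(0) = 1, then c is the y-coefficient of S and S' = c*y/(S - 1).
S_1 = c0/f = 1 + (-961/616)*y + (68119/54208)*y^2 + ...; c1 = -961/616.
S_2 = c1*y/(S_1 - 1) = 1 + (68119/84568)*y + ...; c2 = 68119/84568.


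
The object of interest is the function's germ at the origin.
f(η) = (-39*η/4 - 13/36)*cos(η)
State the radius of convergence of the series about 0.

The radius of convergence is infinite.

The factor cos(η) is entire and contributes no finite singular point.
The polynomial part has no poles.
No finite singular points: the Taylor series at 0 converges everywhere.


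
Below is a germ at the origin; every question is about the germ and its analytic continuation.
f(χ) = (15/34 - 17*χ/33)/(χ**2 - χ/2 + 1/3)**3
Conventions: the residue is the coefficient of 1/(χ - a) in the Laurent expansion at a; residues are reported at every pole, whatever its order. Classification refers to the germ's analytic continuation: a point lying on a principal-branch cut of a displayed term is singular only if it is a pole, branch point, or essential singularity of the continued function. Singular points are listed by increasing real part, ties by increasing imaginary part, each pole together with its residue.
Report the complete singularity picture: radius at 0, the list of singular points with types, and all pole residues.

Radius of convergence at 0: (1/3)*sqrt(3).
At (1/4) - ((1/12)*sqrt(39))*i: a pole of order 3; residue ((100944/410839)*sqrt(39))*i.
At (1/4) + ((1/12)*sqrt(39))*i: a pole of order 3; residue -((100944/410839)*sqrt(39))*i.

Denominator factor (χ**2 - χ/2 + 1/3)^3: discriminant -13/12, complex-conjugate roots (1/4) + ((1/12)*sqrt(39))*i and (1/4) - ((1/12)*sqrt(39))*i; poles of order 3, moduli (1/3)*sqrt(3) and (1/3)*sqrt(3).
The radius of convergence is the smallest modulus among the singular points: (1/3)*sqrt(3).
The factor χ**2 - χ/2 + 1/3 splits as (χ - a)(χ - a') with a = (1/4) - ((1/12)*sqrt(39))*i, a' = (1/4) + ((1/12)*sqrt(39))*i. At the order-3 pole a set g(χ) = (χ - a)^3*f(χ) = [15/34 - 17*χ/33] / (χ - a')^3.
Order-3 pole: residue = g''(a)/2; g''((1/4) - ((1/12)*sqrt(39))*i) = ((201888/410839)*sqrt(39))*i, so the residue is ((100944/410839)*sqrt(39))*i.
The factor χ**2 - χ/2 + 1/3 splits as (χ - a)(χ - a') with a = (1/4) + ((1/12)*sqrt(39))*i, a' = (1/4) - ((1/12)*sqrt(39))*i. At the order-3 pole a set g(χ) = (χ - a)^3*f(χ) = [15/34 - 17*χ/33] / (χ - a')^3.
Order-3 pole: residue = g''(a)/2; g''((1/4) + ((1/12)*sqrt(39))*i) = -((201888/410839)*sqrt(39))*i, so the residue is -((100944/410839)*sqrt(39))*i.
List the singular points by increasing real part (a conjugate pair: the negative imaginary part first).


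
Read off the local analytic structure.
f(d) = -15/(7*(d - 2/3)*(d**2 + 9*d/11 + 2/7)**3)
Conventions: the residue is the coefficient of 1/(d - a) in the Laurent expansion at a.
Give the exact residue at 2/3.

At the order-1 pole 2/3 set g(d) = (d - (2/3))*f(d) = -15/(7*(d**2 + 9*d/11 + 2/7)**3).
Simple pole: residue = g(a) at a = 2/3, which is -713169765/690807104.

The residue is -713169765/690807104.


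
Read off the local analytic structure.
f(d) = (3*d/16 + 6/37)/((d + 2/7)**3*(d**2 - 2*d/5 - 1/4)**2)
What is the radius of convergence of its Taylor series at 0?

Denominator factor (d + 2/7)^3: pole of order 3 at -2/7, modulus 2/7.
Denominator factor (d**2 - 2*d/5 - 1/4)^2: discriminant 29/25, real irrational roots 1/5 + (1/10)*sqrt(29) and 1/5 - (1/10)*sqrt(29); poles of order 2, moduli 1/5 + (1/10)*sqrt(29) and -1/5 + (1/10)*sqrt(29).
The radius of convergence is the smallest modulus among the singular points: 2/7.

The radius of convergence is 2/7.


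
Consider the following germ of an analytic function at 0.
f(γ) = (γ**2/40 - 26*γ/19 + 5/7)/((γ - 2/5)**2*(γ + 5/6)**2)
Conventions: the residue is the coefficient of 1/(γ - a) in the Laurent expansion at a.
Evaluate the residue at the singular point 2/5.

The residue is -7199550/6736849.

At the order-2 pole 2/5 set g(γ) = (γ - (2/5))^2*f(γ) = (γ**2/40 - 26*γ/19 + 5/7)/(γ + 5/6)**2.
Order-2 pole: residue = g'(a); g'(2/5) = -7199550/6736849, so the residue is -7199550/6736849.


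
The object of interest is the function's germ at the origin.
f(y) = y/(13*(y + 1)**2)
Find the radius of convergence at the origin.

The radius of convergence is 1.

Denominator factor (y + 1)^2: pole of order 2 at -1, modulus 1.
The radius of convergence is the smallest modulus among the singular points: 1.


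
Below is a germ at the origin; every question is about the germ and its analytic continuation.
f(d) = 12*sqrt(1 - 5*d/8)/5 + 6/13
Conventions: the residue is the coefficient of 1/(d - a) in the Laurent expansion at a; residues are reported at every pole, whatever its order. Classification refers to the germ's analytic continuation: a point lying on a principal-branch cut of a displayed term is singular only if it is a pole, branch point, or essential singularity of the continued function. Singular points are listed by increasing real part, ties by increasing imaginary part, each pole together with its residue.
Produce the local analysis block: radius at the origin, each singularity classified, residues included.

Branch term (12/5)*sqrt(1 - d/(8/5)): its argument vanishes at d = 8/5, a square-root branch point, modulus 8/5.
The radius of convergence is the smallest modulus among the singular points: 8/5.

Radius of convergence at 0: 8/5.
At 8/5: an algebraic (square-root) branch point.


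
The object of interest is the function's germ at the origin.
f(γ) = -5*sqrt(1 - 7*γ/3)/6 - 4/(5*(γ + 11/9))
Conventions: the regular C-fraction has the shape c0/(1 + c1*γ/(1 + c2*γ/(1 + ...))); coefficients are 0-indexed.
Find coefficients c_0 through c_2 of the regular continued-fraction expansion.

The regular C-fraction coefficients are [-491/330, 32839/32406, -70874075/64495796].

Taylor coefficients (expand at 0): a_0 = -491/330, a_1 = 32839/21780, a_2 = 370763/2874960.
c0 = a_0 = -491/330. Peel one level at a time: if S = 1 + c*γ/S' with S'(0) = 1, then c is the γ-coefficient of S and S' = c*γ/(S - 1).
S_1 = c0/f = 1 + (32839/32406)*γ + (70874075/63645384)*γ^2 + ...; c1 = 32839/32406.
S_2 = c1*γ/(S_1 - 1) = 1 + (-70874075/64495796)*γ + ...; c2 = -70874075/64495796.


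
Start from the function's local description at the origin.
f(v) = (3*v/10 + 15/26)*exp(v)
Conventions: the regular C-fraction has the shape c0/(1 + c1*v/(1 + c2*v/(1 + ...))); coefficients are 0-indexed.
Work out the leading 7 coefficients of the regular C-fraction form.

Taylor coefficients (expand at 0): a_0 = 15/26, a_1 = 57/65, a_2 = 153/260, a_3 = 16/65, a_4 = 77/1040, a_5 = 9/520, a_6 = 103/31200.
c0 = a_0 = 15/26. Peel one level at a time: if S = 1 + c*v/S' with S'(0) = 1, then c is the v-coefficient of S and S' = c*v/(S - 1).
S_1 = c0/f = 1 + (-38/25)*v + (1613/1250)*v^2 + ...; c1 = -38/25.
S_2 = c1*v/(S_1 - 1) = 1 + (1613/1900)*v + (2939/17328)*v^2 + ...; c2 = 1613/1900.
S_3 = c2*v/(S_2 - 1) = 1 + (-73475/367764)*v + (4828825/93663684)*v^2 + ...; c3 = -73475/367764.
S_4 = c3*v/(S_3 - 1) = 1 + (3669907/14221821)*v + (708073/25913163)*v^2 + ...; c4 = 3669907/14221821.
S_5 = c4*v/(S_4 - 1) = 1 + (-60111671/567676667)*v + (10935199621/746161628180)*v^2 + ...; c5 = -60111671/567676667.
S_6 = c5*v/(S_5 - 1) = 1 + (19924706563/143964657020)*v + ...; c6 = 19924706563/143964657020.

The regular C-fraction coefficients are [15/26, -38/25, 1613/1900, -73475/367764, 3669907/14221821, -60111671/567676667, 19924706563/143964657020].


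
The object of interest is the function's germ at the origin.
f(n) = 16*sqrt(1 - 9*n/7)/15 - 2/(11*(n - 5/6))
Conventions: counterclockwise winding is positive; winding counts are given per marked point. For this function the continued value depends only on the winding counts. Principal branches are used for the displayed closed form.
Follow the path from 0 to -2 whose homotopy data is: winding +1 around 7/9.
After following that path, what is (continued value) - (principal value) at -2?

The rational part is single-valued and drops out of the difference; each branch term changes only by its own monodromy.
(16/15)*sqrt(1 - n/(7/9)): winding +1 is odd, the square root flips sign, contributing -2*(16/15)*sqrt(1 - (-2)/(7/9)) = -2*(16/15)*sqrt(25/7) = -(32/21)*sqrt(7).
Summing the contributions at n = -2 gives -(32/21)*sqrt(7).

Continued minus principal equals -(32/21)*sqrt(7).


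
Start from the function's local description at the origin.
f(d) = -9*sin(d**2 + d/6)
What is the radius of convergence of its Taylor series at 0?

The radius of convergence is infinite.

The factor -sin(d**2 + d/6) is entire and contributes no finite singular point.
The polynomial part has no poles.
No finite singular points: the Taylor series at 0 converges everywhere.


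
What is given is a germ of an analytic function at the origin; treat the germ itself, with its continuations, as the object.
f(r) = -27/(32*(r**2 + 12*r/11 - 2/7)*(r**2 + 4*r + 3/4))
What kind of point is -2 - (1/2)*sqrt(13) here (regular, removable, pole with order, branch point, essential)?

The point is a pole of order 1.

The denominator factor r**2 + 4*r + 3/4 vanishes at -2 - (1/2)*sqrt(13) and appears to the power 1; the numerator there equals -27/32, nonzero, and no other factor vanishes.
Hence a pole whose order is the multiplicity, 1.


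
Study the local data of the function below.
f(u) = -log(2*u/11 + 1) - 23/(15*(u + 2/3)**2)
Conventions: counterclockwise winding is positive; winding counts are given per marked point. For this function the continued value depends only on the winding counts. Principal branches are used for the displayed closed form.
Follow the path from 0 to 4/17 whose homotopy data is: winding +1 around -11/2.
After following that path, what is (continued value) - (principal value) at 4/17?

Continued minus principal equals -(2)*pi*i.

The rational part is single-valued and drops out of the difference; each branch term changes only by its own monodromy.
(-1)*log(1 - u/(-11/2)): each positive loop around -11/2 adds 2*pi*i to the log, so winding +1 contributes (-1)*(1)*2*pi*i = -(2)*pi*i.
Summing the contributions at u = 4/17 gives -(2)*pi*i.


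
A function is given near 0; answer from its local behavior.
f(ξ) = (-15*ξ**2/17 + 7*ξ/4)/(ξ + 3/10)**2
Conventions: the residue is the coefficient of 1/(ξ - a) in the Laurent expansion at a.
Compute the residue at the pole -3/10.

The residue is 155/68.

At the order-2 pole -3/10 set g(ξ) = (ξ - (-3/10))^2*f(ξ) = -15*ξ**2/17 + 7*ξ/4.
Order-2 pole: residue = g'(a); g'(-3/10) = 155/68, so the residue is 155/68.


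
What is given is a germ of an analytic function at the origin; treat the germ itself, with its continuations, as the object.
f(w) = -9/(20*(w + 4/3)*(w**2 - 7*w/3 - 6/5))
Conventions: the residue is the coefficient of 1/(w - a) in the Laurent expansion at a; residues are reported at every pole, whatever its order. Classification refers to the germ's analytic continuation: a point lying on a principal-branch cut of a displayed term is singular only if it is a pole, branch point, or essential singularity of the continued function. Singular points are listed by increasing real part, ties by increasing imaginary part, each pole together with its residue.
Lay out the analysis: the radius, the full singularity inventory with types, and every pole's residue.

Radius of convergence at 0: -7/6 + (1/30)*sqrt(2305).
At -4/3: a pole of order 1; residue -81/664.
At 7/6 - (1/30)*sqrt(2305): a pole of order 1; residue 81/1328 + (1215/612208)*sqrt(2305).
At 7/6 + (1/30)*sqrt(2305): a pole of order 1; residue 81/1328 - (1215/612208)*sqrt(2305).


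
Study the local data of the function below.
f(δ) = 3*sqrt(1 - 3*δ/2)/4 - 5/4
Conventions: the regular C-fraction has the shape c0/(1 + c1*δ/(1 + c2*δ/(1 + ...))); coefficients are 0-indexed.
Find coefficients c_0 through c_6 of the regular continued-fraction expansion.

Taylor coefficients (expand at 0): a_0 = -1/2, a_1 = -9/16, a_2 = -27/128, a_3 = -81/512, a_4 = -1215/8192, a_5 = -5103/32768, a_6 = -45927/262144.
c0 = a_0 = -1/2. Peel one level at a time: if S = 1 + c*δ/S' with S'(0) = 1, then c is the δ-coefficient of S and S' = c*δ/(S - 1).
S_1 = c0/f = 1 + (-9/8)*δ + (27/32)*δ^2 + ...; c1 = -9/8.
S_2 = c1*δ/(S_1 - 1) = 1 + (3/4)*δ + (-9/64)*δ^2 + ...; c2 = 3/4.
S_3 = c2*δ/(S_2 - 1) = 1 + (3/16)*δ + (45/256)*δ^2 + ...; c3 = 3/16.
S_4 = c3*δ/(S_3 - 1) = 1 + (-15/16)*δ + (-9/64)*δ^2 + ...; c4 = -15/16.
S_5 = c4*δ/(S_4 - 1) = 1 + (-3/20)*δ + (-9/100)*δ^2 + ...; c5 = -3/20.
S_6 = c5*δ/(S_5 - 1) = 1 + (-3/5)*δ + ...; c6 = -3/5.

The regular C-fraction coefficients are [-1/2, -9/8, 3/4, 3/16, -15/16, -3/20, -3/5].


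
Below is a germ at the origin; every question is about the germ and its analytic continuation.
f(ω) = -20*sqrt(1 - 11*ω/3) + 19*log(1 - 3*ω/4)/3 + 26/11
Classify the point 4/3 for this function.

The term (19/3)*log(1 - ω/(4/3)) has argument 1 - 4/3/(4/3) = 0 at 4/3: a logarithmic (infinitely-sheeted) branch point; the remaining terms are analytic or single-valued there.

The point is a logarithmic branch point.


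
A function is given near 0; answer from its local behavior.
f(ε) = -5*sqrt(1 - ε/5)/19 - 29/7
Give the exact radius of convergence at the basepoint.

The radius of convergence is 5.

Branch term (-5/19)*sqrt(1 - ε/(5)): its argument vanishes at ε = 5, a square-root branch point, modulus 5.
The radius of convergence is the smallest modulus among the singular points: 5.


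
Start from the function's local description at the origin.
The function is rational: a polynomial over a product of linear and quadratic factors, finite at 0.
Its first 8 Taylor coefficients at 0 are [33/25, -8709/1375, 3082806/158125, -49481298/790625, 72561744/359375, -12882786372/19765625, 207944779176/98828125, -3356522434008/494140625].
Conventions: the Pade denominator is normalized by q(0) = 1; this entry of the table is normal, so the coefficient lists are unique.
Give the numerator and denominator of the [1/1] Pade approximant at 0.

The Pade approximant has numerator coefficients [33/25, -41694339/18361475]; denominator coefficients [1, 1027602/333845].

Taylor coefficients needed (read off): a_0 = 33/25, a_1 = -8709/1375, a_2 = 3082806/158125.
Write the denominator as Q(λ) = 1 + q1*λ. Requiring Q*f - P = O(λ^3) with deg P <= 1 kills the coefficients of λ^2..λ^2 in Q*f:
  λ^2: a_2 + q1*a_1 = 0, i.e. 3082806/158125 + (-8709/1375)*q1 = 0.
Solving this linear system: q1 = 1027602/333845.
The numerator is Q*f truncated at degree 1: P0 = a_0 = 33/25; P1 = a_1 + q1*a_0 = -41694339/18361475.


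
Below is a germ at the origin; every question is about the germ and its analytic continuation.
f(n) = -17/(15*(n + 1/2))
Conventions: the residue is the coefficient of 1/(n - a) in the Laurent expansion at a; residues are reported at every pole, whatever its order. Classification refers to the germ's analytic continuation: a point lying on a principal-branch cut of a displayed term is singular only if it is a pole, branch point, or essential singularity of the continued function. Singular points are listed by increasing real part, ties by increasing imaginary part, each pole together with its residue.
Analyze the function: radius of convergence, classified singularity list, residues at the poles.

Radius of convergence at 0: 1/2.
At -1/2: a pole of order 1; residue -17/15.

Denominator factor (n + 1/2): pole of order 1 at -1/2, modulus 1/2.
The radius of convergence is the smallest modulus among the singular points: 1/2.
At the order-1 pole -1/2 set g(n) = (n - (-1/2))*f(n) = -17/15.
Simple pole: residue = g(a) at a = -1/2, which is -17/15.


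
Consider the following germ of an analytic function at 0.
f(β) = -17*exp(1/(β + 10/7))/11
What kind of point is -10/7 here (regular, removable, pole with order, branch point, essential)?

The point is an essential singularity.

The exponent 1/(β - (-10/7)) has a pole at -10/7, so exp(1/(β - (-10/7))) takes every nonzero value near it: an essential singularity (not a pole of any order).


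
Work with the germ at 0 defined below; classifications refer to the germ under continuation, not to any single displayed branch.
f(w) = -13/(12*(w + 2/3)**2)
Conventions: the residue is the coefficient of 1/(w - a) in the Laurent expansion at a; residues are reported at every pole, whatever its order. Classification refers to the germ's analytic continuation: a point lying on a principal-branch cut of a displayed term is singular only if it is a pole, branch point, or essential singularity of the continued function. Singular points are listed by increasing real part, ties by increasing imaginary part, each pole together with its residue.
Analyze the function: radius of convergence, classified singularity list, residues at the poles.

Denominator factor (w + 2/3)^2: pole of order 2 at -2/3, modulus 2/3.
The radius of convergence is the smallest modulus among the singular points: 2/3.
At the order-2 pole -2/3 set g(w) = (w - (-2/3))^2*f(w) = -13/12.
Order-2 pole: residue = g'(a); g'(-2/3) = 0, so the residue is 0.

Radius of convergence at 0: 2/3.
At -2/3: a pole of order 2; residue 0.


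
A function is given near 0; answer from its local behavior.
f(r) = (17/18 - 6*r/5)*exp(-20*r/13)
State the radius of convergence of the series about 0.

The factor exp(-20*r/13) is entire and contributes no finite singular point.
The polynomial part has no poles.
No finite singular points: the Taylor series at 0 converges everywhere.

The radius of convergence is infinite.


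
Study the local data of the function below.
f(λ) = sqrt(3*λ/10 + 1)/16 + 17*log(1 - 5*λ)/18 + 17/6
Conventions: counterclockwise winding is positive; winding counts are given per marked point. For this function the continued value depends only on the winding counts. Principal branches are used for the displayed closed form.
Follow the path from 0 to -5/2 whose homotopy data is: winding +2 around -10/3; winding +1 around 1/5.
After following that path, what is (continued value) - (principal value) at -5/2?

The rational part is single-valued and drops out of the difference; each branch term changes only by its own monodromy.
(1/16)*sqrt(1 - λ/(-10/3)): winding +2 is even, the square root returns to the same sheet, contribution 0.
(17/18)*log(1 - λ/(1/5)): each positive loop around 1/5 adds 2*pi*i to the log, so winding +1 contributes (17/18)*(1)*2*pi*i = (17/9)*pi*i.
Summing the contributions at λ = -5/2 gives (17/9)*pi*i.

Continued minus principal equals (17/9)*pi*i.


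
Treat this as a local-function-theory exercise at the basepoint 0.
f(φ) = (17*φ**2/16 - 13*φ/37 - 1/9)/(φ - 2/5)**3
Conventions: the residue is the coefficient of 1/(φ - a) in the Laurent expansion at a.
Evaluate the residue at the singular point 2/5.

At the order-3 pole 2/5 set g(φ) = (φ - (2/5))^3*f(φ) = 17*φ**2/16 - 13*φ/37 - 1/9.
Order-3 pole: residue = g''(a)/2; g''(2/5) = 17/8, so the residue is 17/16.

The residue is 17/16.


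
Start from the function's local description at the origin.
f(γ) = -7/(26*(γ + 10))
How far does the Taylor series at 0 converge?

The radius of convergence is 10.

Denominator factor (γ + 10): pole of order 1 at -10, modulus 10.
The radius of convergence is the smallest modulus among the singular points: 10.


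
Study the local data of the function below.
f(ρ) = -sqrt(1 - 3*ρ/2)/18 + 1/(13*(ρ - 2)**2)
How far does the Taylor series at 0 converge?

Denominator factor (ρ - 2)^2: pole of order 2 at 2, modulus 2.
Branch term (-1/18)*sqrt(1 - ρ/(2/3)): its argument vanishes at ρ = 2/3, a square-root branch point, modulus 2/3.
The radius of convergence is the smallest modulus among the singular points: 2/3.

The radius of convergence is 2/3.


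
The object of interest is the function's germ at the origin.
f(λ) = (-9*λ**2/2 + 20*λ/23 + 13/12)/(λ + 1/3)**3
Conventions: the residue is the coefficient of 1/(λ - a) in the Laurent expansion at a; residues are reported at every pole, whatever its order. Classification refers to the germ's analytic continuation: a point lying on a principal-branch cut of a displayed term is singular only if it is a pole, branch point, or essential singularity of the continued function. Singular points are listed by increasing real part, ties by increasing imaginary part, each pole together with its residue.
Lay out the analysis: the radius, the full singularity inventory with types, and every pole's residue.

Denominator factor (λ + 1/3)^3: pole of order 3 at -1/3, modulus 1/3.
The radius of convergence is the smallest modulus among the singular points: 1/3.
At the order-3 pole -1/3 set g(λ) = (λ - (-1/3))^3*f(λ) = -9*λ**2/2 + 20*λ/23 + 13/12.
Order-3 pole: residue = g''(a)/2; g''(-1/3) = -9, so the residue is -9/2.

Radius of convergence at 0: 1/3.
At -1/3: a pole of order 3; residue -9/2.
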